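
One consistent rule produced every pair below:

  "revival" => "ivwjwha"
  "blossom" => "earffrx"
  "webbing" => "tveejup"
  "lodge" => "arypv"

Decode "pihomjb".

r(17)→i(8) and e(4)→v(21) fit y≡23x+7 (mod 26); the inverse of 23 mod 26 is 17. Each letter's alphabet position (a=0..z=25) is mapped through 23·x+7 mod 26 — an affine cipher.
Undoing it on pihomjb: p(15)→17·(15−7)≡6=g; i(8)→17·(8−7)≡17=r; h(7)→17·(7−7)≡0=a; o(14)→17·(14−7)≡15=p; m(12)→17·(12−7)≡7=h; j(9)→17·(9−7)≡8=i; b(1)→17·(1−7)≡2=c (all mod 26).

graphic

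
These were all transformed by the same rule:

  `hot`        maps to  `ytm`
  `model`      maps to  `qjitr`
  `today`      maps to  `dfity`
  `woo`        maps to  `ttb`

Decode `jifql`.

The output letters match the input read backwards, each shifted +5: hot reversed is toh. Two steps: reverse the string, then apply a Caesar shift of +5.
Decoding jifql: shift back: j−5=e, i−5=d, f−5=a, q−5=l, l−5=g → edalg; then reverse → glade.

glade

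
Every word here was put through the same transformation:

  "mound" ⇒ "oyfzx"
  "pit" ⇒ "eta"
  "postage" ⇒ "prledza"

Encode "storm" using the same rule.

The output letters match the input read backwards, each shifted +11: mound reversed is dnuom. The word is reversed, then every letter is shifted forward by 11.
On storm: reverse → mrots; then shift: m+11=x, r+11=c, o+11=z, t+11=e, s+11=d.

xczed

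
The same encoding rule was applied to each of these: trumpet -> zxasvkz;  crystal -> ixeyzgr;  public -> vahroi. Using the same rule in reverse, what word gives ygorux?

sailor

Compare letters: t→z is +6, r→x is +6, u→a is +6 — a constant shift. Every letter moves 6 places later in the alphabet, wrapping around z→a.
Undoing it on ygorux: y−6=s, g−6=a, o−6=i, r−6=l, u−6=o, x−6=r.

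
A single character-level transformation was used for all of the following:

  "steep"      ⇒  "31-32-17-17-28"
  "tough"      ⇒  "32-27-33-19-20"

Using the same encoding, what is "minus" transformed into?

s is letter #19 and maps to 31: an offset of 12. Each letter is replaced by its alphabet position (a=1..z=26) + 12.
Applying it to minus: m=13→25, i=9→21, n=14→26, u=21→33, s=19→31.

25-21-26-33-31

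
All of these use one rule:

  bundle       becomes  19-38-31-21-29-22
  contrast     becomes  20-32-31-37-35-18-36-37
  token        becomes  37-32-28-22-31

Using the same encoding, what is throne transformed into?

37-25-35-32-31-22

b is letter #2 and maps to 19: an offset of 17. Each letter is replaced by its alphabet position (a=1..z=26) + 17.
On throne: t=20→37, h=8→25, r=18→35, o=15→32, n=14→31, e=5→22.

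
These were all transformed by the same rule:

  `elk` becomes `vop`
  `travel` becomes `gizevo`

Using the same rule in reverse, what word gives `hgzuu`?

This is the alphabet-reversal cipher (Atbash): a becomes z, b becomes y, etc.
Reversing it on hgzuu: h↔s, g↔t, z↔a, u↔f, u↔f.

staff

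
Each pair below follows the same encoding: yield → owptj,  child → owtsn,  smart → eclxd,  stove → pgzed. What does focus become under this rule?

dfnzq

The output letters match the input read backwards, each shifted +11: yield reversed is dleiy. Two steps: reverse the string, then apply a Caesar shift of +11.
Applying it to focus: reverse → sucof; then shift: s+11=d, u+11=f, c+11=n, o+11=z, f+11=q.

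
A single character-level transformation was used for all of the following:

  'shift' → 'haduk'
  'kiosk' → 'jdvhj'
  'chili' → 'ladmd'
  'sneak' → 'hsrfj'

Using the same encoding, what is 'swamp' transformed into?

s(18)→h(7) and h(7)→a(0) fit y≡3x+5 (mod 26); the inverse of 3 mod 26 is 9. Each letter's alphabet position (a=0..z=25) is mapped through 3·x+5 mod 26 — an affine cipher.
On swamp: s(18)→3·18+5≡7=h; w(22)→3·22+5≡19=t; a(0)→3·0+5≡5=f; m(12)→3·12+5≡15=p; p(15)→3·15+5≡24=y (all mod 26).

htfpy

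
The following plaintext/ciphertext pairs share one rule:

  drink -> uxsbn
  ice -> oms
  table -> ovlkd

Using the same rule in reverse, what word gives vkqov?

legal

The output letters match the input read backwards, each shifted +10: drink reversed is knird. The word is reversed, then every letter is shifted forward by 10.
Undoing it on vkqov: shift back: v−10=l, k−10=a, q−10=g, o−10=e, v−10=l → lagel; then reverse → legal.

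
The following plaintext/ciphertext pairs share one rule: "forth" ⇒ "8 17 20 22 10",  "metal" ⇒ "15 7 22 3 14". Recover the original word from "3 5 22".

act

f is letter #6 and maps to 8: an offset of 2. The number is (letter's place in the alphabet, a=1) + 2.
Decoding 3 5 22: 3→(3−2)÷1=1=a, 5→(5−2)÷1=3=c, 22→(22−2)÷1=20=t.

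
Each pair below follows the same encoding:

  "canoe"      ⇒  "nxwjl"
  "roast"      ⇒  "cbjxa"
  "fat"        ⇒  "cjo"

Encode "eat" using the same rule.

cjn

Two steps: reverse the string, then apply a Caesar shift of +9.
On eat: reverse → tae; then shift: t+9=c, a+9=j, e+9=n.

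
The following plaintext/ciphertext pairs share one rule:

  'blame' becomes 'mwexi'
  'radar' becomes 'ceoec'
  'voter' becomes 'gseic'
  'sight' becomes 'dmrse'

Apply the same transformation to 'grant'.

rceye

Two shifts are in play — +4 for a/e/i/o/u, +11 for every other letter.
For grant: g(cons)+11=r, r(cons)+11=c, a(vowel)+4=e, n(cons)+11=y, t(cons)+11=e.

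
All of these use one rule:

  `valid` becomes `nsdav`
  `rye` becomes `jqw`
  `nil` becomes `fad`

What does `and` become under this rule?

sfv

Every letter moves 18 places later in the alphabet, wrapping around z→a.
Applying it to and: a+18=s, n+18=f, d+18=v.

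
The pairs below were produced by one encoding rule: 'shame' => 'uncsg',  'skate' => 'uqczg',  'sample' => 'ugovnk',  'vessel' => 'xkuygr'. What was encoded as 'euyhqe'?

A repeating key of period 2 is used — shifts +2, +6 over and over.
Undoing it on euyhqe: e−2=c, u−6=o, y−2=w, h−6=b, q−2=o, e−6=y.

cowboy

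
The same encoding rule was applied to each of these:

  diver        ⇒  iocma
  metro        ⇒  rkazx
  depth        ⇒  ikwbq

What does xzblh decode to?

study

In diver: d→i is +5, i→o is +6, v→c is +7, e→m is +8 — the shift increases by 1 each position. The shift increases by 1 at each position, starting from +5: 5, 6, 7, ….
Reversing it on xzblh: x−5=s, z−6=t, b−7=u, l−8=d, h−9=y.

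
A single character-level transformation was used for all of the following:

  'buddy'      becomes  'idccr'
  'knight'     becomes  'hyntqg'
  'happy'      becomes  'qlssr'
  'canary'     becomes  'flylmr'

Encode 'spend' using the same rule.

jszyc

Treating letters as 0–25, the rule is x ↦ 23x + 11 (mod 26).
Applying it to spend: s(18)→23·18+11≡9=j; p(15)→23·15+11≡18=s; e(4)→23·4+11≡25=z; n(13)→23·13+11≡24=y; d(3)→23·3+11≡2=c (all mod 26).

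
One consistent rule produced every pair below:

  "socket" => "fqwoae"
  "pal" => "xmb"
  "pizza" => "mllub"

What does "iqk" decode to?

The output letters match the input read backwards, each shifted +12: socket reversed is tekcos. Two steps: reverse the string, then apply a Caesar shift of +12.
Decoding iqk: shift back: i−12=w, q−12=e, k−12=y → wey; then reverse → yew.

yew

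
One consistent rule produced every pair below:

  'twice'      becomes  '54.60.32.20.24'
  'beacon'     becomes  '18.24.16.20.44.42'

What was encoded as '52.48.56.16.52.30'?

squash

t(#20)→54 and w(#23)→60: differences scale by 2, so n = 2·pos + 14. With a=1..z=26, the number is 2·pos + 14.
Reversing it on 52.48.56.16.52.30: 52→(52−14)÷2=19=s, 48→(48−14)÷2=17=q, 56→(56−14)÷2=21=u, 16→(16−14)÷2=1=a, 52→(52−14)÷2=19=s, 30→(30−14)÷2=8=h.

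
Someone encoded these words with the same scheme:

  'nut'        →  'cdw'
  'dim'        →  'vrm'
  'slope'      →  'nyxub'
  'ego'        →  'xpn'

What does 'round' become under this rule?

The output letters match the input read backwards, each shifted +9: nut reversed is tun. The word is reversed, then every letter is shifted forward by 9.
On round: reverse → dnuor; then shift: d+9=m, n+9=w, u+9=d, o+9=x, r+9=a.

mwdxa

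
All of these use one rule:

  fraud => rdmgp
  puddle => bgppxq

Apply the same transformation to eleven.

qxqhqz

Compare letters: f→r is +12, r→d is +12, a→m is +12 — a constant shift. Each letter is shifted forward by 12 in the alphabet (a Caesar shift of +12).
Applying it to eleven: e+12=q, l+12=x, e+12=q, v+12=h, e+12=q, n+12=z.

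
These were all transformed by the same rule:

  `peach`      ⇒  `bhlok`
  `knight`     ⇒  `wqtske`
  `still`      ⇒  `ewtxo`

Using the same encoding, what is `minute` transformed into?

Shifts by position in peach: pos 0: p→b (+12), pos 1: e→h (+3), pos 2: a→l (+11), pos 3: c→o (+12), pos 4: h→k (+3) — repeating every 3. A repeating key of period 3 is used — shifts +12, +3, +11 over and over.
For minute: m+12=y, i+3=l, n+11=y, u+12=g, t+3=w, e+11=p.

ylygwp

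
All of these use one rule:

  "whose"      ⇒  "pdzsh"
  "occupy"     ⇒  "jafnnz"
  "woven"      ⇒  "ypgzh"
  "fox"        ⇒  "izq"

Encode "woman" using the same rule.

ylxzh

The output letters match the input read backwards, each shifted +11: whose reversed is esohw. The word is reversed, then every letter is shifted forward by 11.
For woman: reverse → namow; then shift: n+11=y, a+11=l, m+11=x, o+11=z, w+11=h.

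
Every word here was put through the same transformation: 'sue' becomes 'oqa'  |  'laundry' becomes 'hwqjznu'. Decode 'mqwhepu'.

quality

Every letter moves 22 places later in the alphabet, wrapping around z→a.
Decoding mqwhepu: m−22=q, q−22=u, w−22=a, h−22=l, e−22=i, p−22=t, u−22=y.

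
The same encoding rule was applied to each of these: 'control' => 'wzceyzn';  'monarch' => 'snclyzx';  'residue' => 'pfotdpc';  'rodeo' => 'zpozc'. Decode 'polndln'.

cascade

The output letters match the input read backwards, each shifted +11: control reversed is lortnoc. Two steps: reverse the string, then apply a Caesar shift of +11.
Reversing it on polndln: shift back: p−11=e, o−11=d, l−11=a, n−11=c, d−11=s, l−11=a, n−11=c → edacsac; then reverse → cascade.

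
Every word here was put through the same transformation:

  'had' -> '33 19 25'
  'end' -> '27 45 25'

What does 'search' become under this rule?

55 27 19 53 23 33

h(#8)→33 and a(#1)→19: differences scale by 2, so n = 2·pos + 17. The formula is n = 2×(alphabet index, a=1) + 17.
For search: s=19→55, e=5→27, a=1→19, r=18→53, c=3→23, h=8→33.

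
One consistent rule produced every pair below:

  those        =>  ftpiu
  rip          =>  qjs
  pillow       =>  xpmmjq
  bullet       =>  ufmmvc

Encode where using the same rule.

fsfix

The word is reversed, then every letter is shifted forward by 1.
Applying it to where: reverse → erehw; then shift: e+1=f, r+1=s, e+1=f, h+1=i, w+1=x.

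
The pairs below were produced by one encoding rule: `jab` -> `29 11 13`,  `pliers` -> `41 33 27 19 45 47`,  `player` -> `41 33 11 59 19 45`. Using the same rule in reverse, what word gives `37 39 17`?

j(#10)→29 and a(#1)→11: differences scale by 2, so n = 2·pos + 9. The formula is n = 2×(alphabet index, a=1) + 9.
Decoding 37 39 17: 37→(37−9)÷2=14=n, 39→(39−9)÷2=15=o, 17→(17−9)÷2=4=d.

nod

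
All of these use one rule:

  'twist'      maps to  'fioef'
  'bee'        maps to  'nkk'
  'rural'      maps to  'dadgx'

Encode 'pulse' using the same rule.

baxek

The shift depends on letter class: consonant t→f is +12, but vowel i→o is +6. The rule splits by letter class: vowels +6, consonants +12.
On pulse: p(cons)+12=b, u(vowel)+6=a, l(cons)+12=x, s(cons)+12=e, e(vowel)+6=k.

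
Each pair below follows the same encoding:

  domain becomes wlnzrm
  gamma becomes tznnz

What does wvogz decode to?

delta

Letters are reflected about the middle of the alphabet (position → 25−position): Atbash.
Decoding wvogz: w↔d, v↔e, o↔l, g↔t, z↔a.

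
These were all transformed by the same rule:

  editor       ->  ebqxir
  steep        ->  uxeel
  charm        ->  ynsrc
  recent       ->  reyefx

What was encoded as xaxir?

tutor

e(4)→e(4) and d(3)→b(1) fit y≡3x+18 (mod 26); the inverse of 3 mod 26 is 9. Treating letters as 0–25, the rule is x ↦ 3x + 18 (mod 26).
Reversing it on xaxir: x(23)→9·(23−18)≡19=t; a(0)→9·(0−18)≡20=u; x(23)→9·(23−18)≡19=t; i(8)→9·(8−18)≡14=o; r(17)→9·(17−18)≡17=r (all mod 26).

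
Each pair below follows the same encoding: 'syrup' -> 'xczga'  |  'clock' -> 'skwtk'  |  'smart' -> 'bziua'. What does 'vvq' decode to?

The output letters match the input read backwards, each shifted +8: syrup reversed is purys. The word is reversed, then every letter is shifted forward by 8.
Undoing it on vvq: shift back: v−8=n, v−8=n, q−8=i → nni; then reverse → inn.

inn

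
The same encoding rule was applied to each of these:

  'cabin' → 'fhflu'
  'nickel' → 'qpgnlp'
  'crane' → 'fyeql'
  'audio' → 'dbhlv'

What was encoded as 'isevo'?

Shifts by position in cabin: pos 0: c→f (+3), pos 1: a→h (+7), pos 2: b→f (+4), pos 3: i→l (+3), pos 4: n→u (+7) — repeating every 3. The shifts repeat in a cycle of length 3: positions 0,1,… shift by +3, +7, +4, then the pattern repeats.
Undoing it on isevo: i−3=f, s−7=l, e−4=a, v−3=s, o−7=h.

flash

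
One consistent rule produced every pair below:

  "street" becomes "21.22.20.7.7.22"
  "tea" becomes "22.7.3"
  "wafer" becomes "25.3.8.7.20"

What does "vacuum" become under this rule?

24.3.5.23.23.15

s is letter #19 and maps to 21: an offset of 2. Each letter is replaced by its alphabet position (a=1..z=26) + 2.
For vacuum: v=22→24, a=1→3, c=3→5, u=21→23, u=21→23, m=13→15.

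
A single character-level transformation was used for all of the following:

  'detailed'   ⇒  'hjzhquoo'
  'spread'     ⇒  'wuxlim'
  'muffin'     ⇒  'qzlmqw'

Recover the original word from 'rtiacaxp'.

nocturne

In detailed: d→h is +4, e→j is +5, t→z is +6, a→h is +7 — the shift increases by 1 each position. Letter i (0-indexed) is shifted by i+4, so successive shifts are 4, 5, 6, ….
Reversing it on rtiacaxp: r−4=n, t−5=o, i−6=c, a−7=t, c−8=u, a−9=r, x−10=n, p−11=e.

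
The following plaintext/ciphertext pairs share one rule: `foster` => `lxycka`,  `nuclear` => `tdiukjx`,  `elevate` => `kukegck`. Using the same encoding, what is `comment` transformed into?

ixsvkwz

Shifts by position in foster: pos 0: f→l (+6), pos 1: o→x (+9), pos 2: s→y (+6), pos 3: t→c (+9) — repeating every 2. A repeating key of period 2 is used — shifts +6, +9 over and over.
On comment: c+6=i, o+9=x, m+6=s, m+9=v, e+6=k, n+9=w, t+6=z.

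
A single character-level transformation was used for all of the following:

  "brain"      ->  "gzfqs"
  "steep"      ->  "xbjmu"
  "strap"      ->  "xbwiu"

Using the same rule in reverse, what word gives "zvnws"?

Shifts by position in brain: pos 0: b→g (+5), pos 1: r→z (+8), pos 2: a→f (+5), pos 3: i→q (+8) — repeating every 2. It's a Vigenère-style cipher with numeric key [5,8]: position i shifts by key[i mod 2].
Decoding zvnws: z−5=u, v−8=n, n−5=i, w−8=o, s−5=n.

union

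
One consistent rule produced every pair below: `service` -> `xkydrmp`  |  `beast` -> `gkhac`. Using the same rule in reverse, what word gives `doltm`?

yield

Letter i (0-indexed) is shifted by i+5, so successive shifts are 5, 6, 7, ….
Undoing it on doltm: d−5=y, o−6=i, l−7=e, t−8=l, m−9=d.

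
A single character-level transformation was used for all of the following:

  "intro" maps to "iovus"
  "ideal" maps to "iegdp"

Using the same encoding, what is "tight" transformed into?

In intro: i→i is +0, n→o is +1, t→v is +2, r→u is +3 — the shift increases by 1 each position. Letter i (0-indexed) is shifted by i+0, so successive shifts are 0, 1, 2, ….
On tight: t+0=t, i+1=j, g+2=i, h+3=k, t+4=x.

tjikx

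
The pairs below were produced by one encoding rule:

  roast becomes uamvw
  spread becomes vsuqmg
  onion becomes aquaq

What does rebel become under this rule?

The shift depends on letter class: consonant r→u is +3, but vowel o→a is +12. Vowels shift forward by 12 and consonants shift forward by 3.
Applying it to rebel: r(cons)+3=u, e(vowel)+12=q, b(cons)+3=e, e(vowel)+12=q, l(cons)+3=o.

uqeqo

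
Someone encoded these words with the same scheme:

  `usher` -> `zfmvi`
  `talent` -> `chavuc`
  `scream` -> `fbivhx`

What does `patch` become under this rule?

ohcbm

u(20)→z(25) and s(18)→f(5) fit y≡23x+7 (mod 26); the inverse of 23 mod 26 is 17. Each letter's alphabet position (a=0..z=25) is mapped through 23·x+7 mod 26 — an affine cipher.
For patch: p(15)→23·15+7≡14=o; a(0)→23·0+7≡7=h; t(19)→23·19+7≡2=c; c(2)→23·2+7≡1=b; h(7)→23·7+7≡12=m (all mod 26).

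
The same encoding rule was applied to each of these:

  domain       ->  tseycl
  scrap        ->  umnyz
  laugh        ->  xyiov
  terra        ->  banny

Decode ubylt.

This is an affine cipher: with a=0,…,z=25, each position x becomes (7x+24) mod 26.
Reversing it on ubylt: u(20)→15·(20−24)≡18=s; b(1)→15·(1−24)≡19=t; y(24)→15·(24−24)≡0=a; l(11)→15·(11−24)≡13=n; t(19)→15·(19−24)≡3=d (all mod 26).

stand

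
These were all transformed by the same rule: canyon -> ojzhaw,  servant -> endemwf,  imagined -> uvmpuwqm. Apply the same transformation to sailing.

Shifts by position in canyon: pos 0: c→o (+12), pos 1: a→j (+9), pos 2: n→z (+12), pos 3: y→h (+9) — repeating every 2. The shifts repeat in a cycle of length 2: positions 0,1,… shift by +12, +9, then the pattern repeats.
Applying it to sailing: s+12=e, a+9=j, i+12=u, l+9=u, i+12=u, n+9=w, g+12=s.

ejuuuws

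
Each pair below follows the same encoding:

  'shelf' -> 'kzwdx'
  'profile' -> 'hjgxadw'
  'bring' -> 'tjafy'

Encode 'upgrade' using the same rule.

Compare letters: s→k is +18, h→z is +18, e→w is +18 — a constant shift. This is a Caesar cipher with shift 18.
For upgrade: u+18=m, p+18=h, g+18=y, r+18=j, a+18=s, d+18=v, e+18=w.

mhyjsvw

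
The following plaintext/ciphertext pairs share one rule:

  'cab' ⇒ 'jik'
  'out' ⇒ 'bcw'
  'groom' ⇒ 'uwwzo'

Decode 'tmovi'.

The output letters match the input read backwards, each shifted +8: cab reversed is bac. The word is reversed, then every letter is shifted forward by 8.
Decoding tmovi: shift back: t−8=l, m−8=e, o−8=g, v−8=n, i−8=a → legna; then reverse → angel.

angel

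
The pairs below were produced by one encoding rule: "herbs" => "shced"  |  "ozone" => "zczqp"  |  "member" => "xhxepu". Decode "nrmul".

cobra

Shifts by position in herbs: pos 0: h→s (+11), pos 1: e→h (+3), pos 2: r→c (+11), pos 3: b→e (+3) — repeating every 2. A repeating key of period 2 is used — shifts +11, +3 over and over.
Decoding nrmul: n−11=c, r−3=o, m−11=b, u−3=r, l−11=a.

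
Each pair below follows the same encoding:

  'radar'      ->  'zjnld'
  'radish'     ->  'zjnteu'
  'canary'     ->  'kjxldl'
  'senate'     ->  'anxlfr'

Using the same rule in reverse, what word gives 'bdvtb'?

tulip

Each letter shifts forward by (position + 8), i.e. 8, 9, 10, … — the shift grows by one for each successive letter.
Decoding bdvtb: b−8=t, d−9=u, v−10=l, t−11=i, b−12=p.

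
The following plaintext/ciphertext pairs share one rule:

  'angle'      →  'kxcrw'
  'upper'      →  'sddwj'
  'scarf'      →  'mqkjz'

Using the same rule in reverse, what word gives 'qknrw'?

a(0)→k(10) and n(13)→x(23) fit y≡3x+10 (mod 26); the inverse of 3 mod 26 is 9. Treating letters as 0–25, the rule is x ↦ 3x + 10 (mod 26).
Reversing it on qknrw: q(16)→9·(16−10)≡2=c; k(10)→9·(10−10)≡0=a; n(13)→9·(13−10)≡1=b; r(17)→9·(17−10)≡11=l; w(22)→9·(22−10)≡4=e (all mod 26).

cable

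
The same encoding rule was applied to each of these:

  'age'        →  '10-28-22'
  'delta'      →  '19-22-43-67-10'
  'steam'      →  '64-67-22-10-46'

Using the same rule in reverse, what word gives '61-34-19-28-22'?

ridge

Each letter becomes 3×(its alphabet position, a=1..z=26) + 7.
Reversing it on 61-34-19-28-22: 61→(61−7)÷3=18=r, 34→(34−7)÷3=9=i, 19→(19−7)÷3=4=d, 28→(28−7)÷3=7=g, 22→(22−7)÷3=5=e.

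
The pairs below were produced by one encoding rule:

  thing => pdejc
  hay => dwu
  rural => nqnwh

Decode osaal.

Compare letters: t→p is +22, h→d is +22, i→e is +22 — a constant shift. It's a constant shift of +22 (ROT22).
Undoing it on osaal: o−22=s, s−22=w, a−22=e, a−22=e, l−22=p.

sweep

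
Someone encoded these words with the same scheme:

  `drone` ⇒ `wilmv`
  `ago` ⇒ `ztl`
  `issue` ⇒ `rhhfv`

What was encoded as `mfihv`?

nurse

Each pair mirrors across the alphabet (d↔w, r↔i, o↔l): positions sum to 25. Each letter is replaced by its mirror in the alphabet: a↔z, b↔y, c↔x, and so on (the Atbash cipher).
Undoing it on mfihv: m↔n, f↔u, i↔r, h↔s, v↔e.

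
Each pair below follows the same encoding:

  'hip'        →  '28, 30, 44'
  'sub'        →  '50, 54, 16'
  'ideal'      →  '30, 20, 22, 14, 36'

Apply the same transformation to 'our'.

With a=1..z=26, the number is 2·pos + 12.
On our: o=15→42, u=21→54, r=18→48.

42, 54, 48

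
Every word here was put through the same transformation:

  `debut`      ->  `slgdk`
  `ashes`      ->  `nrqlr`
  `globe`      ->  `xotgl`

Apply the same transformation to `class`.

d(3)→s(18) and e(4)→l(11) fit y≡19x+13 (mod 26); the inverse of 19 mod 26 is 11. Each letter's alphabet position (a=0..z=25) is mapped through 19·x+13 mod 26 — an affine cipher.
Applying it to class: c(2)→19·2+13≡25=z; l(11)→19·11+13≡14=o; a(0)→19·0+13≡13=n; s(18)→19·18+13≡17=r; s(18)→19·18+13≡17=r (all mod 26).

zonrr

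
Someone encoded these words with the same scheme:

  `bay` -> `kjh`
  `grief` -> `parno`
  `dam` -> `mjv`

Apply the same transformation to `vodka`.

Compare letters: b→k is +9, a→j is +9, y→h is +9 — a constant shift. It's a constant shift of +9 (ROT9).
For vodka: v+9=e, o+9=x, d+9=m, k+9=t, a+9=j.

exmtj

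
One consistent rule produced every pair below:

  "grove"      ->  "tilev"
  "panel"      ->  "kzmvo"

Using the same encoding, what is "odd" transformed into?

Each pair mirrors across the alphabet (g↔t, r↔i, o↔l): positions sum to 25. Each letter is replaced by its mirror in the alphabet: a↔z, b↔y, c↔x, and so on (the Atbash cipher).
For odd: o↔l, d↔w, d↔w.

lww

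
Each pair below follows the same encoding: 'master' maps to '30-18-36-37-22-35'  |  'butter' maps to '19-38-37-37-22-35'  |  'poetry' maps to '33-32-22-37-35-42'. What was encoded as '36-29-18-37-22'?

slate

Each letter is replaced by its alphabet position (a=1..z=26) + 17.
Undoing it on 36-29-18-37-22: 36→(36−17)÷1=19=s, 29→(29−17)÷1=12=l, 18→(18−17)÷1=1=a, 37→(37−17)÷1=20=t, 22→(22−17)÷1=5=e.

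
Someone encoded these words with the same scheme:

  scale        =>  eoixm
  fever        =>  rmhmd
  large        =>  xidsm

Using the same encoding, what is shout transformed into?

etwcf

The shift depends on letter class: consonant s→e is +12, but vowel a→i is +8. The rule splits by letter class: vowels +8, consonants +12.
For shout: s(cons)+12=e, h(cons)+12=t, o(vowel)+8=w, u(vowel)+8=c, t(cons)+12=f.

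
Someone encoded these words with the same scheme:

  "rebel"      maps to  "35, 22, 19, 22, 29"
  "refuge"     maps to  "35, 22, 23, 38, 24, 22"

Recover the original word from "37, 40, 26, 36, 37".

r is letter #18 and maps to 35: an offset of 17. Letters become their 1-based position plus 17 (so a→18, b→19, …).
Decoding 37, 40, 26, 36, 37: 37→(37−17)÷1=20=t, 40→(40−17)÷1=23=w, 26→(26−17)÷1=9=i, 36→(36−17)÷1=19=s, 37→(37−17)÷1=20=t.

twist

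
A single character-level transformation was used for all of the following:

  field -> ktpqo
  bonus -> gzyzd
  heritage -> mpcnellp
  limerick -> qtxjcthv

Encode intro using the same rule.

nyewz

Shifts by position in field: pos 0: f→k (+5), pos 1: i→t (+11), pos 2: e→p (+11), pos 3: l→q (+5), pos 4: d→o (+11) — repeating every 3. It's a Vigenère-style cipher with numeric key [5,11,11]: position i shifts by key[i mod 3].
On intro: i+5=n, n+11=y, t+11=e, r+5=w, o+11=z.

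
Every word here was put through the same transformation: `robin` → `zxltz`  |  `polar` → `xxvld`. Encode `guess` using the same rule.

Each letter shifts forward by (position + 8), i.e. 8, 9, 10, … — the shift grows by one for each successive letter.
For guess: g+8=o, u+9=d, e+10=o, s+11=d, s+12=e.

odode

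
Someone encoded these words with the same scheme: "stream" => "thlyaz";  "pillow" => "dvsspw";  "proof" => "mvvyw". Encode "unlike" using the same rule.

Two steps: reverse the string, then apply a Caesar shift of +7.
Applying it to unlike: reverse → ekilnu; then shift: e+7=l, k+7=r, i+7=p, l+7=s, n+7=u, u+7=b.

lrpsub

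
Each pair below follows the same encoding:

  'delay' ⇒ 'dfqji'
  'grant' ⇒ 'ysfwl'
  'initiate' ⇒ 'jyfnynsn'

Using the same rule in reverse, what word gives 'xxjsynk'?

The output letters match the input read backwards, each shifted +5: delay reversed is yaled. Two steps: reverse the string, then apply a Caesar shift of +5.
Undoing it on xxjsynk: shift back: x−5=s, x−5=s, j−5=e, s−5=n, y−5=t, n−5=i, k−5=f → ssentif; then reverse → fitness.

fitness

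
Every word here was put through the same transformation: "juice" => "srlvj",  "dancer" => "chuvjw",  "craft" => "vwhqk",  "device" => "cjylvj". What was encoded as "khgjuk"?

j(9)→s(18) and u(20)→r(17) fit y≡7x+7 (mod 26); the inverse of 7 mod 26 is 15. Each letter's alphabet position (a=0..z=25) is mapped through 7·x+7 mod 26 — an affine cipher.
Undoing it on khgjuk: k(10)→15·(10−7)≡19=t; h(7)→15·(7−7)≡0=a; g(6)→15·(6−7)≡11=l; j(9)→15·(9−7)≡4=e; u(20)→15·(20−7)≡13=n; k(10)→15·(10−7)≡19=t (all mod 26).

talent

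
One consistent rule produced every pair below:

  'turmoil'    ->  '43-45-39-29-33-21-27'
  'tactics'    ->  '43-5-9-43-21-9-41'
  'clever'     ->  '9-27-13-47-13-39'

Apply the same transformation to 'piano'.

35-21-5-31-33

t(#20)→43 and u(#21)→45: differences scale by 2, so n = 2·pos + 3. The formula is n = 2×(alphabet index, a=1) + 3.
Applying it to piano: p=16→35, i=9→21, a=1→5, n=14→31, o=15→33.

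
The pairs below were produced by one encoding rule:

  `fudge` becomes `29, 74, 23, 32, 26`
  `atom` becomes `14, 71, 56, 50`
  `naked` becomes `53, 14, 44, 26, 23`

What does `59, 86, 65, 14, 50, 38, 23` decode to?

pyramid

With a=1..z=26, the number is 3·pos + 11.
Decoding 59, 86, 65, 14, 50, 38, 23: 59→(59−11)÷3=16=p, 86→(86−11)÷3=25=y, 65→(65−11)÷3=18=r, 14→(14−11)÷3=1=a, 50→(50−11)÷3=13=m, 38→(38−11)÷3=9=i, 23→(23−11)÷3=4=d.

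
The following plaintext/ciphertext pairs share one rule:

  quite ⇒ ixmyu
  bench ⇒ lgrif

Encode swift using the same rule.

xjmaw

Two steps: reverse the string, then apply a Caesar shift of +4.
On swift: reverse → tfiws; then shift: t+4=x, f+4=j, i+4=m, w+4=a, s+4=w.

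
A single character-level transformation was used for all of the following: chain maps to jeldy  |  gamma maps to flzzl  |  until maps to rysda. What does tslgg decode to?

c(2)→j(9) and h(7)→e(4) fit y≡25x+11 (mod 26); the inverse of 25 mod 26 is 25. Treating letters as 0–25, the rule is x ↦ 25x + 11 (mod 26).
Undoing it on tslgg: t(19)→25·(19−11)≡18=s; s(18)→25·(18−11)≡19=t; l(11)→25·(11−11)≡0=a; g(6)→25·(6−11)≡5=f; g(6)→25·(6−11)≡5=f (all mod 26).

staff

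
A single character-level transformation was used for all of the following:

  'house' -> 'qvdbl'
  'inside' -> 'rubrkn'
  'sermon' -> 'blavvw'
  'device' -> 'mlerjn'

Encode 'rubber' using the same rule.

Shifts by position in house: pos 0: h→q (+9), pos 1: o→v (+7), pos 2: u→d (+9), pos 3: s→b (+9), pos 4: e→l (+7) — repeating every 3. It's a Vigenère-style cipher with numeric key [9,7,9]: position i shifts by key[i mod 3].
For rubber: r+9=a, u+7=b, b+9=k, b+9=k, e+7=l, r+9=a.

abkkla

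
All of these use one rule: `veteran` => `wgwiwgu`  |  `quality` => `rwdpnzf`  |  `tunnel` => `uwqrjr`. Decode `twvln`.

sushi

In veteran: v→w is +1, e→g is +2, t→w is +3, e→i is +4 — the shift increases by 1 each position. The shift increases by 1 at each position, starting from +1: 1, 2, 3, ….
Undoing it on twvln: t−1=s, w−2=u, v−3=s, l−4=h, n−5=i.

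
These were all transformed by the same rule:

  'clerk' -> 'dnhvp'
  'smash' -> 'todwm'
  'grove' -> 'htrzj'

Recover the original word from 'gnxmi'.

In clerk: c→d is +1, l→n is +2, e→h is +3, r→v is +4 — the shift increases by 1 each position. Each letter shifts forward by (position + 1), i.e. 1, 2, 3, … — the shift grows by one for each successive letter.
Reversing it on gnxmi: g−1=f, n−2=l, x−3=u, m−4=i, i−5=d.

fluid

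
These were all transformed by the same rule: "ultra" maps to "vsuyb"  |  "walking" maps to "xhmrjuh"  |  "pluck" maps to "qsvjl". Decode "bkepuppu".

addition

Shifts by position in ultra: pos 0: u→v (+1), pos 1: l→s (+7), pos 2: t→u (+1), pos 3: r→y (+7) — repeating every 2. The shifts repeat in a cycle of length 2: positions 0,1,… shift by +1, +7, then the pattern repeats.
Decoding bkepuppu: b−1=a, k−7=d, e−1=d, p−7=i, u−1=t, p−7=i, p−1=o, u−7=n.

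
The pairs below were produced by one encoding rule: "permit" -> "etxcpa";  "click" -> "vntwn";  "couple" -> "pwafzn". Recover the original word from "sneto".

ditch

The word is reversed, then every letter is shifted forward by 11.
Decoding sneto: shift back: s−11=h, n−11=c, e−11=t, t−11=i, o−11=d → hctid; then reverse → ditch.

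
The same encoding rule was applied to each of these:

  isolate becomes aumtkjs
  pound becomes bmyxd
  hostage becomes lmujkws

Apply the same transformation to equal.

i(8)→a(0) and s(18)→u(20) fit y≡15x+10 (mod 26); the inverse of 15 mod 26 is 7. Treating letters as 0–25, the rule is x ↦ 15x + 10 (mod 26).
Applying it to equal: e(4)→15·4+10≡18=s; q(16)→15·16+10≡16=q; u(20)→15·20+10≡24=y; a(0)→15·0+10≡10=k; l(11)→15·11+10≡19=t (all mod 26).

sqykt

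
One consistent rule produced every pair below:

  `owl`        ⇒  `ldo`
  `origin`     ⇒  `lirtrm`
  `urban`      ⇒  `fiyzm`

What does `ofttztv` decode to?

luggage

Each pair mirrors across the alphabet (o↔l, w↔d, l↔o): positions sum to 25. Letters are reflected about the middle of the alphabet (position → 25−position): Atbash.
Decoding ofttztv: o↔l, f↔u, t↔g, t↔g, z↔a, t↔g, v↔e.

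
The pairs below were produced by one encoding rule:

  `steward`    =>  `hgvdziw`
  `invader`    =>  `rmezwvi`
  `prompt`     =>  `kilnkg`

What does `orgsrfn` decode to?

Each pair mirrors across the alphabet (s↔h, t↔g, e↔v): positions sum to 25. Each letter is replaced by its mirror in the alphabet: a↔z, b↔y, c↔x, and so on (the Atbash cipher).
Decoding orgsrfn: o↔l, r↔i, g↔t, s↔h, r↔i, f↔u, n↔m.

lithium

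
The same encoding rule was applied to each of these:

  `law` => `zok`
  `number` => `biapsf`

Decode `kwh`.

wit

This is a Caesar cipher with shift 14.
Reversing it on kwh: k−14=w, w−14=i, h−14=t.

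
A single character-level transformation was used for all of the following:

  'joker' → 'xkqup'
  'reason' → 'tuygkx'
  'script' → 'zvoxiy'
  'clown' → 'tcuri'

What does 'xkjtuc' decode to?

The output letters match the input read backwards, each shifted +6: joker reversed is rekoj. Read the word backwards and shift each letter +6.
Undoing it on xkjtuc: shift back: x−6=r, k−6=e, j−6=d, t−6=n, u−6=o, c−6=w → rednow; then reverse → wonder.

wonder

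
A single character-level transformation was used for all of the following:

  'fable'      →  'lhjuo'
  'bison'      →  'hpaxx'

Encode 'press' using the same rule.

In fable: f→l is +6, a→h is +7, b→j is +8, l→u is +9 — the shift increases by 1 each position. The shift increases by 1 at each position, starting from +6: 6, 7, 8, ….
Applying it to press: p+6=v, r+7=y, e+8=m, s+9=b, s+10=c.

vymbc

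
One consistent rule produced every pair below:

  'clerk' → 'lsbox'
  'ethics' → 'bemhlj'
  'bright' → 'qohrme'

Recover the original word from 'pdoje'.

c(2)→l(11) and l(11)→s(18) fit y≡21x+21 (mod 26); the inverse of 21 mod 26 is 5. Each letter's alphabet position (a=0..z=25) is mapped through 21·x+21 mod 26 — an affine cipher.
Undoing it on pdoje: p(15)→5·(15−21)≡22=w; d(3)→5·(3−21)≡14=o; o(14)→5·(14−21)≡17=r; j(9)→5·(9−21)≡18=s; e(4)→5·(4−21)≡19=t (all mod 26).

worst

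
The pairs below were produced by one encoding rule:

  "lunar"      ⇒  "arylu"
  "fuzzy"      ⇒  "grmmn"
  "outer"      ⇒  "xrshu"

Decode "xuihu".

l(11)→a(0) and u(20)→r(17) fit y≡25x+11 (mod 26); the inverse of 25 mod 26 is 25. This is an affine cipher: with a=0,…,z=25, each position x becomes (25x+11) mod 26.
Decoding xuihu: x(23)→25·(23−11)≡14=o; u(20)→25·(20−11)≡17=r; i(8)→25·(8−11)≡3=d; h(7)→25·(7−11)≡4=e; u(20)→25·(20−11)≡17=r (all mod 26).

order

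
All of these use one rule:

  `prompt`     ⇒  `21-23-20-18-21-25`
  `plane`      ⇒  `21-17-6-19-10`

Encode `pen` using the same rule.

p is letter #16 and maps to 21: an offset of 5. Letters become their 1-based position plus 5 (so a→6, b→7, …).
For pen: p=16→21, e=5→10, n=14→19.

21-10-19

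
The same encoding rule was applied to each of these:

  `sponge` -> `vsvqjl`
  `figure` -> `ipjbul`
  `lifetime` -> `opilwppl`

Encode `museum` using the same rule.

pbvlbp

Two shifts are in play — +7 for a/e/i/o/u, +3 for every other letter.
For museum: m(cons)+3=p, u(vowel)+7=b, s(cons)+3=v, e(vowel)+7=l, u(vowel)+7=b, m(cons)+3=p.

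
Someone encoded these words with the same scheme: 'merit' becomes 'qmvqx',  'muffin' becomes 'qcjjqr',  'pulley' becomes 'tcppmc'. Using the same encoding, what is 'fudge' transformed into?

jchkm

The shift depends on letter class: consonant m→q is +4, but vowel e→m is +8. The rule splits by letter class: vowels +8, consonants +4.
On fudge: f(cons)+4=j, u(vowel)+8=c, d(cons)+4=h, g(cons)+4=k, e(vowel)+8=m.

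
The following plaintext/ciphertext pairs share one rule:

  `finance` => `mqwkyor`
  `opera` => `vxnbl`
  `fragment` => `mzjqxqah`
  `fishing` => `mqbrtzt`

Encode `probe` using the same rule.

In finance: f→m is +7, i→q is +8, n→w is +9, a→k is +10 — the shift increases by 1 each position. Each letter shifts forward by (position + 7), i.e. 7, 8, 9, … — the shift grows by one for each successive letter.
For probe: p+7=w, r+8=z, o+9=x, b+10=l, e+11=p.

wzxlp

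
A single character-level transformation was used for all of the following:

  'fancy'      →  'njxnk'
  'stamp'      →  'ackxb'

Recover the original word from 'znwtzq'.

In fancy: f→n is +8, a→j is +9, n→x is +10, c→n is +11 — the shift increases by 1 each position. The shift increases by 1 at each position, starting from +8: 8, 9, 10, ….
Reversing it on znwtzq: z−8=r, n−9=e, w−10=m, t−11=i, z−12=n, q−13=d.

remind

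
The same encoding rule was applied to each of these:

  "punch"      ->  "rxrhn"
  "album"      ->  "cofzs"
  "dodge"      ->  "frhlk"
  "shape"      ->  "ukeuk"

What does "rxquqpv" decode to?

pumpkin

In punch: p→r is +2, u→x is +3, n→r is +4, c→h is +5 — the shift increases by 1 each position. Each letter shifts forward by (position + 2), i.e. 2, 3, 4, … — the shift grows by one for each successive letter.
Undoing it on rxquqpv: r−2=p, x−3=u, q−4=m, u−5=p, q−6=k, p−7=i, v−8=n.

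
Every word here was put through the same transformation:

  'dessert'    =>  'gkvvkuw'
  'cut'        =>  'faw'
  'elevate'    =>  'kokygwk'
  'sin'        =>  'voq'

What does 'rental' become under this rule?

The rule splits by letter class: vowels +6, consonants +3.
For rental: r(cons)+3=u, e(vowel)+6=k, n(cons)+3=q, t(cons)+3=w, a(vowel)+6=g, l(cons)+3=o.

ukqwgo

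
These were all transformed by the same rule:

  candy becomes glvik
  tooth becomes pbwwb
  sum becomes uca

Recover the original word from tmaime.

The output letters match the input read backwards, each shifted +8: candy reversed is ydnac. Two steps: reverse the string, then apply a Caesar shift of +8.
Reversing it on tmaime: shift back: t−8=l, m−8=e, a−8=s, i−8=a, m−8=e, e−8=w → lesaew; then reverse → weasel.

weasel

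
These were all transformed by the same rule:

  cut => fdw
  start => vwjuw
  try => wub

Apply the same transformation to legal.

onjjo

The shift depends on letter class: consonant c→f is +3, but vowel u→d is +9. Two shifts are in play — +9 for a/e/i/o/u, +3 for every other letter.
On legal: l(cons)+3=o, e(vowel)+9=n, g(cons)+3=j, a(vowel)+9=j, l(cons)+3=o.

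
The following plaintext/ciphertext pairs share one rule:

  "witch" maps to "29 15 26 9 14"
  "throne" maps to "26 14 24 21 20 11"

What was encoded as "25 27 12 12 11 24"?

suffer

w is letter #23 and maps to 29: an offset of 6. Each letter is replaced by its alphabet position (a=1..z=26) + 6.
Decoding 25 27 12 12 11 24: 25→(25−6)÷1=19=s, 27→(27−6)÷1=21=u, 12→(12−6)÷1=6=f, 12→(12−6)÷1=6=f, 11→(11−6)÷1=5=e, 24→(24−6)÷1=18=r.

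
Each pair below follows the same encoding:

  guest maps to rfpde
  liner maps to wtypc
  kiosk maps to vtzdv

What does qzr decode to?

fog

Compare letters: g→r is +11, u→f is +11, e→p is +11 — a constant shift. Each letter is shifted forward by 11 in the alphabet (a Caesar shift of +11).
Reversing it on qzr: q−11=f, z−11=o, r−11=g.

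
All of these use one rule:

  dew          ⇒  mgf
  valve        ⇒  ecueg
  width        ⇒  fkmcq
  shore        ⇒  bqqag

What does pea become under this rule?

ygc

The shift depends on letter class: consonant d→m is +9, but vowel e→g is +2. Two shifts are in play — +2 for a/e/i/o/u, +9 for every other letter.
For pea: p(cons)+9=y, e(vowel)+2=g, a(vowel)+2=c.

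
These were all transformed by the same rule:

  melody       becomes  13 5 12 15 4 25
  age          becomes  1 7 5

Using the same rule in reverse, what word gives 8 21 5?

m is letter #13 and maps to 13: an offset of 0. Each letter is replaced by its alphabet position (a=1, b=2, …, z=26).
Reversing it on 8 21 5: 8=h, 21=u, 5=e.

hue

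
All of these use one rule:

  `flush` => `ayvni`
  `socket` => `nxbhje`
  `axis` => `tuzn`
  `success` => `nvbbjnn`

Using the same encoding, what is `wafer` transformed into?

dtajw

f(5)→a(0) and l(11)→y(24) fit y≡17x+19 (mod 26); the inverse of 17 mod 26 is 23. Each letter's alphabet position (a=0..z=25) is mapped through 17·x+19 mod 26 — an affine cipher.
For wafer: w(22)→17·22+19≡3=d; a(0)→17·0+19≡19=t; f(5)→17·5+19≡0=a; e(4)→17·4+19≡9=j; r(17)→17·17+19≡22=w (all mod 26).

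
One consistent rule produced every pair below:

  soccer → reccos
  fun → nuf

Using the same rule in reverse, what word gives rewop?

power

The word is simply reversed.
Reversing it on rewop: then reverse → power.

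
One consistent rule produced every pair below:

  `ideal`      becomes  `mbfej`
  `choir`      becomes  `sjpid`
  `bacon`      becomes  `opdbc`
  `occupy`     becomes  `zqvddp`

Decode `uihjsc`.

bright

The output letters match the input read backwards, each shifted +1: ideal reversed is laedi. The word is reversed, then every letter is shifted forward by 1.
Reversing it on uihjsc: shift back: u−1=t, i−1=h, h−1=g, j−1=i, s−1=r, c−1=b → thgirb; then reverse → bright.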